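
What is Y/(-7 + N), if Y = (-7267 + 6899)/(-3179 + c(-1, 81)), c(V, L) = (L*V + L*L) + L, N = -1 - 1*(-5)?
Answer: 184/5073 ≈ 0.036270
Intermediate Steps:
N = 4 (N = -1 + 5 = 4)
c(V, L) = L + L² + L*V (c(V, L) = (L*V + L²) + L = (L² + L*V) + L = L + L² + L*V)
Y = -184/1691 (Y = (-7267 + 6899)/(-3179 + 81*(1 + 81 - 1)) = -368/(-3179 + 81*81) = -368/(-3179 + 6561) = -368/3382 = -368*1/3382 = -184/1691 ≈ -0.10881)
Y/(-7 + N) = -184/(1691*(-7 + 4)) = -184/1691/(-3) = -184/1691*(-⅓) = 184/5073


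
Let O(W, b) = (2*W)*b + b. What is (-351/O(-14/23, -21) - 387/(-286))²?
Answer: 571658478561/100200100 ≈ 5705.2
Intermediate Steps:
O(W, b) = b + 2*W*b (O(W, b) = 2*W*b + b = b + 2*W*b)
(-351/O(-14/23, -21) - 387/(-286))² = (-351*(-1/(21*(1 + 2*(-14/23)))) - 387/(-286))² = (-351*(-1/(21*(1 + 2*(-14*1/23)))) - 387*(-1/286))² = (-351*(-1/(21*(1 + 2*(-14/23)))) + 387/286)² = (-351*(-1/(21*(1 - 28/23))) + 387/286)² = (-351/((-21*(-5/23))) + 387/286)² = (-351/105/23 + 387/286)² = (-351*23/105 + 387/286)² = (-2691/35 + 387/286)² = (-756081/10010)² = 571658478561/100200100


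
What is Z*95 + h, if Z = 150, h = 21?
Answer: 14271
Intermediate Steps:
Z*95 + h = 150*95 + 21 = 14250 + 21 = 14271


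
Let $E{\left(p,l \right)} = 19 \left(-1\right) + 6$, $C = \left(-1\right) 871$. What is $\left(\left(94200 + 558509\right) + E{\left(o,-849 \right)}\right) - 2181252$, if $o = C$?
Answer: $-1528556$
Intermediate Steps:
$C = -871$
$o = -871$
$E{\left(p,l \right)} = -13$ ($E{\left(p,l \right)} = -19 + 6 = -13$)
$\left(\left(94200 + 558509\right) + E{\left(o,-849 \right)}\right) - 2181252 = \left(\left(94200 + 558509\right) - 13\right) - 2181252 = \left(652709 - 13\right) - 2181252 = 652696 - 2181252 = -1528556$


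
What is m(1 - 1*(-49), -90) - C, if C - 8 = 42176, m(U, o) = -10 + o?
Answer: -42284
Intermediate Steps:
C = 42184 (C = 8 + 42176 = 42184)
m(1 - 1*(-49), -90) - C = (-10 - 90) - 1*42184 = -100 - 42184 = -42284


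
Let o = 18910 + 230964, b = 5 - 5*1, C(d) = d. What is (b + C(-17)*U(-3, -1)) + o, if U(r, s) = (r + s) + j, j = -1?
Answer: 249959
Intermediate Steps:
U(r, s) = -1 + r + s (U(r, s) = (r + s) - 1 = -1 + r + s)
b = 0 (b = 5 - 5 = 0)
o = 249874
(b + C(-17)*U(-3, -1)) + o = (0 - 17*(-1 - 3 - 1)) + 249874 = (0 - 17*(-5)) + 249874 = (0 + 85) + 249874 = 85 + 249874 = 249959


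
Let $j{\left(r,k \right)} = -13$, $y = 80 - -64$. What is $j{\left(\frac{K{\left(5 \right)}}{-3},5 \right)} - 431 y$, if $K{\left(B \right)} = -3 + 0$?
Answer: $-62077$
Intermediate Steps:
$K{\left(B \right)} = -3$
$y = 144$ ($y = 80 + 64 = 144$)
$j{\left(\frac{K{\left(5 \right)}}{-3},5 \right)} - 431 y = -13 - 62064 = -62077$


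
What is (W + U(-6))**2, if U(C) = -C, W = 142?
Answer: 21904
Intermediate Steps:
(W + U(-6))**2 = (142 - 1*(-6))**2 = (142 + 6)**2 = 148**2 = 21904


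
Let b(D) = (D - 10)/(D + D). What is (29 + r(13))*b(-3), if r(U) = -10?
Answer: 247/6 ≈ 41.167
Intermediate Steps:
b(D) = (-10 + D)/(2*D) (b(D) = (-10 + D)/((2*D)) = (-10 + D)*(1/(2*D)) = (-10 + D)/(2*D))
(29 + r(13))*b(-3) = (29 - 10)*((½)*(-10 - 3)/(-3)) = 19*((½)*(-⅓)*(-13)) = 19*(13/6) = 247/6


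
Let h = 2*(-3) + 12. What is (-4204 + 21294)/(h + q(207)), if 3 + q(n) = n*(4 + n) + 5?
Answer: 3418/8737 ≈ 0.39121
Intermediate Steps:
h = 6 (h = -6 + 12 = 6)
q(n) = 2 + n*(4 + n) (q(n) = -3 + (n*(4 + n) + 5) = -3 + (5 + n*(4 + n)) = 2 + n*(4 + n))
(-4204 + 21294)/(h + q(207)) = (-4204 + 21294)/(6 + (2 + 207² + 4*207)) = 17090/(6 + (2 + 42849 + 828)) = 17090/(6 + 43679) = 17090/43685 = 17090*(1/43685) = 3418/8737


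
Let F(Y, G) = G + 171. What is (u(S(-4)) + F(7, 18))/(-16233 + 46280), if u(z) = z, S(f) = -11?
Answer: 178/30047 ≈ 0.0059241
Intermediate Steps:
F(Y, G) = 171 + G
(u(S(-4)) + F(7, 18))/(-16233 + 46280) = (-11 + (171 + 18))/(-16233 + 46280) = (-11 + 189)/30047 = 178*(1/30047) = 178/30047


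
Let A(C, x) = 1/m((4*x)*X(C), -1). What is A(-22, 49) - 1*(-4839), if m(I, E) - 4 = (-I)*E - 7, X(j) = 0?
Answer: 14516/3 ≈ 4838.7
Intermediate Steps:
m(I, E) = -3 - E*I (m(I, E) = 4 + ((-I)*E - 7) = 4 + (-E*I - 7) = 4 + (-7 - E*I) = -3 - E*I)
A(C, x) = -⅓ (A(C, x) = 1/(-3 - 1*(-1)*(4*x)*0) = 1/(-3 - 1*(-1)*0) = 1/(-3 + 0) = 1/(-3) = -⅓)
A(-22, 49) - 1*(-4839) = -⅓ - 1*(-4839) = -⅓ + 4839 = 14516/3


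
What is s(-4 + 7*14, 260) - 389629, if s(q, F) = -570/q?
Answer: -18312848/47 ≈ -3.8964e+5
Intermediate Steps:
s(-4 + 7*14, 260) - 389629 = -570/(-4 + 7*14) - 389629 = -570/(-4 + 98) - 389629 = -570/94 - 389629 = -570*1/94 - 389629 = -285/47 - 389629 = -18312848/47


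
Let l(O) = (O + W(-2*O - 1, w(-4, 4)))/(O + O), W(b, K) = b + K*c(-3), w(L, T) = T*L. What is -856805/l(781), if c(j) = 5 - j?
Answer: 133832941/91 ≈ 1.4707e+6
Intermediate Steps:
w(L, T) = L*T
W(b, K) = b + 8*K (W(b, K) = b + K*(5 - 1*(-3)) = b + K*(5 + 3) = b + K*8 = b + 8*K)
l(O) = (-129 - O)/(2*O) (l(O) = (O + ((-2*O - 1) + 8*(-4*4)))/(O + O) = (O + ((-1 - 2*O) + 8*(-16)))/((2*O)) = (O + ((-1 - 2*O) - 128))*(1/(2*O)) = (O + (-129 - 2*O))*(1/(2*O)) = (-129 - O)*(1/(2*O)) = (-129 - O)/(2*O))
-856805/l(781) = -856805*1562/(-129 - 1*781) = -856805*1562/(-129 - 781) = -856805/((½)*(1/781)*(-910)) = -856805/(-455/781) = -856805*(-781/455) = 133832941/91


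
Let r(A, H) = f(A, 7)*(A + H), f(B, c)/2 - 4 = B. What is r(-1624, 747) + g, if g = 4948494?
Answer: 7789974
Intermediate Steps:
f(B, c) = 8 + 2*B
r(A, H) = (8 + 2*A)*(A + H)
r(-1624, 747) + g = 2*(4 - 1624)*(-1624 + 747) + 4948494 = 2*(-1620)*(-877) + 4948494 = 2841480 + 4948494 = 7789974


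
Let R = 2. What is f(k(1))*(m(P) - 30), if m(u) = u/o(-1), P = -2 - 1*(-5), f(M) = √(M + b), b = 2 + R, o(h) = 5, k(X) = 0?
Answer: -294/5 ≈ -58.800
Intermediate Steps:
b = 4 (b = 2 + 2 = 4)
f(M) = √(4 + M) (f(M) = √(M + 4) = √(4 + M))
P = 3 (P = -2 + 5 = 3)
m(u) = u/5
f(k(1))*(m(P) - 30) = √(4 + 0)*((⅕)*3 - 30) = √4*(⅗ - 30) = 2*(-147/5) = -294/5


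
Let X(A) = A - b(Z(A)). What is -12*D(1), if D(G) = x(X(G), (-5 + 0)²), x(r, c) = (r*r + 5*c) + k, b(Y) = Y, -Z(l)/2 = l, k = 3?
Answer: -1644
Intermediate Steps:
Z(l) = -2*l
X(A) = 3*A (X(A) = A - (-2)*A = A + 2*A = 3*A)
x(r, c) = 3 + r² + 5*c (x(r, c) = (r*r + 5*c) + 3 = (r² + 5*c) + 3 = 3 + r² + 5*c)
D(G) = 128 + 9*G² (D(G) = 3 + (3*G)² + 5*(-5 + 0)² = 3 + 9*G² + 5*(-5)² = 3 + 9*G² + 5*25 = 3 + 9*G² + 125 = 128 + 9*G²)
-12*D(1) = -12*(128 + 9*1²) = -12*(128 + 9*1) = -12*(128 + 9) = -12*137 = -1644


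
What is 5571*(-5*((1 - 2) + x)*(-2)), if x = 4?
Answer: 167130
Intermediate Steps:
5571*(-5*((1 - 2) + x)*(-2)) = 5571*(-5*((1 - 2) + 4)*(-2)) = 5571*(-5*(-1 + 4)*(-2)) = 5571*(-5*3*(-2)) = 5571*(-15*(-2)) = 5571*30 = 167130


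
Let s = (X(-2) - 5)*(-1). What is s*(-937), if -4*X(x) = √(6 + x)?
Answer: -10307/2 ≈ -5153.5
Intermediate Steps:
X(x) = -√(6 + x)/4
s = 11/2 (s = (-√(6 - 2)/4 - 5)*(-1) = (-√4/4 - 5)*(-1) = (-¼*2 - 5)*(-1) = (-½ - 5)*(-1) = -11/2*(-1) = 11/2 ≈ 5.5000)
s*(-937) = (11/2)*(-937) = -10307/2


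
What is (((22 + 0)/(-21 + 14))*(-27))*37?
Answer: 21978/7 ≈ 3139.7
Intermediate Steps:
(((22 + 0)/(-21 + 14))*(-27))*37 = ((22/(-7))*(-27))*37 = ((22*(-⅐))*(-27))*37 = -22/7*(-27)*37 = (594/7)*37 = 21978/7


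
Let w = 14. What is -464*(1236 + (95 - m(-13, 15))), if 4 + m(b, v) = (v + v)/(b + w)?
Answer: -605520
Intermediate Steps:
m(b, v) = -4 + 2*v/(14 + b) (m(b, v) = -4 + (v + v)/(b + 14) = -4 + (2*v)/(14 + b) = -4 + 2*v/(14 + b))
-464*(1236 + (95 - m(-13, 15))) = -464*(1236 + (95 - 2*(-28 + 15 - 2*(-13))/(14 - 13))) = -464*(1236 + (95 - 2*(-28 + 15 + 26)/1)) = -464*(1236 + (95 - 2*13)) = -464*(1236 + (95 - 1*26)) = -464*(1236 + (95 - 26)) = -464*(1236 + 69) = -464*1305 = -605520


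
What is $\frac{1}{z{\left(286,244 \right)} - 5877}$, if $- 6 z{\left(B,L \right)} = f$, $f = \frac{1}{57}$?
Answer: $- \frac{342}{2009935} \approx -0.00017015$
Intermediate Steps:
$f = \frac{1}{57} \approx 0.017544$
$z{\left(B,L \right)} = - \frac{1}{342}$ ($z{\left(B,L \right)} = \left(- \frac{1}{6}\right) \frac{1}{57} = - \frac{1}{342}$)
$\frac{1}{z{\left(286,244 \right)} - 5877} = \frac{1}{- \frac{1}{342} - 5877} = \frac{1}{- \frac{2009935}{342}} = - \frac{342}{2009935}$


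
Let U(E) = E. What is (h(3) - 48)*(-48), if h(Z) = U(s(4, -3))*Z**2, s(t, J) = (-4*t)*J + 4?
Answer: -20160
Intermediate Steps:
s(t, J) = 4 - 4*J*t (s(t, J) = -4*J*t + 4 = 4 - 4*J*t)
h(Z) = 52*Z**2 (h(Z) = (4 - 4*(-3)*4)*Z**2 = (4 + 48)*Z**2 = 52*Z**2)
(h(3) - 48)*(-48) = (52*3**2 - 48)*(-48) = (52*9 - 48)*(-48) = (468 - 48)*(-48) = 420*(-48) = -20160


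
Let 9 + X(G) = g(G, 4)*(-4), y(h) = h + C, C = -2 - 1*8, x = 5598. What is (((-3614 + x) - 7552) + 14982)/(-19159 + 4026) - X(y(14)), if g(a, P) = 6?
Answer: 489975/15133 ≈ 32.378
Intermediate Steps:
C = -10 (C = -2 - 8 = -10)
y(h) = -10 + h (y(h) = h - 10 = -10 + h)
X(G) = -33 (X(G) = -9 + 6*(-4) = -9 - 24 = -33)
(((-3614 + x) - 7552) + 14982)/(-19159 + 4026) - X(y(14)) = (((-3614 + 5598) - 7552) + 14982)/(-19159 + 4026) - 1*(-33) = ((1984 - 7552) + 14982)/(-15133) + 33 = (-5568 + 14982)*(-1/15133) + 33 = 9414*(-1/15133) + 33 = -9414/15133 + 33 = 489975/15133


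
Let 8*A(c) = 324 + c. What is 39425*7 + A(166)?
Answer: 1104145/4 ≈ 2.7604e+5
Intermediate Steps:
A(c) = 81/2 + c/8 (A(c) = (324 + c)/8 = 81/2 + c/8)
39425*7 + A(166) = 39425*7 + (81/2 + (1/8)*166) = 275975 + (81/2 + 83/4) = 275975 + 245/4 = 1104145/4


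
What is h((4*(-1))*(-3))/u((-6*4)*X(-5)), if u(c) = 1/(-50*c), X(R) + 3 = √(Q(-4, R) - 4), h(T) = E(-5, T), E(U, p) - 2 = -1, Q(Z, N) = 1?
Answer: -3600 + 1200*I*√3 ≈ -3600.0 + 2078.5*I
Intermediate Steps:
E(U, p) = 1 (E(U, p) = 2 - 1 = 1)
h(T) = 1
X(R) = -3 + I*√3 (X(R) = -3 + √(1 - 4) = -3 + √(-3) = -3 + I*√3)
u(c) = -1/(50*c)
h((4*(-1))*(-3))/u((-6*4)*X(-5)) = 1/(-(-1/(24*(-3 + I*√3)))/50) = 1/(-1/(50*(72 - 24*I*√3))) = 1*(-3600 + 1200*I*√3) = -3600 + 1200*I*√3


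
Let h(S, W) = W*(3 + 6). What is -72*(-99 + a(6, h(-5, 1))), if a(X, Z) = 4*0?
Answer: 7128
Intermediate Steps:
h(S, W) = 9*W (h(S, W) = W*9 = 9*W)
a(X, Z) = 0
-72*(-99 + a(6, h(-5, 1))) = -72*(-99 + 0) = -72*(-99) = 7128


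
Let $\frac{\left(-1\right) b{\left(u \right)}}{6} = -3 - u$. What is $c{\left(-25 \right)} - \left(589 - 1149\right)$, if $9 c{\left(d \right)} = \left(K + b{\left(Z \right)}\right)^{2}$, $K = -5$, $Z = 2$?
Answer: $\frac{5665}{9} \approx 629.44$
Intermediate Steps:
$b{\left(u \right)} = 18 + 6 u$ ($b{\left(u \right)} = - 6 \left(-3 - u\right) = 18 + 6 u$)
$c{\left(d \right)} = \frac{625}{9}$ ($c{\left(d \right)} = \frac{\left(-5 + \left(18 + 6 \cdot 2\right)\right)^{2}}{9} = \frac{\left(-5 + \left(18 + 12\right)\right)^{2}}{9} = \frac{\left(-5 + 30\right)^{2}}{9} = \frac{25^{2}}{9} = \frac{1}{9} \cdot 625 = \frac{625}{9}$)
$c{\left(-25 \right)} - \left(589 - 1149\right) = \frac{625}{9} - \left(589 - 1149\right) = \frac{625}{9} - -560 = \frac{625}{9} + 560 = \frac{5665}{9}$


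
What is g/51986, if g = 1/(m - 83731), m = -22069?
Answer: -1/5500118800 ≈ -1.8181e-10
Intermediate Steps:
g = -1/105800 (g = 1/(-22069 - 83731) = 1/(-105800) = -1/105800 ≈ -9.4518e-6)
g/51986 = -1/105800/51986 = -1/105800*1/51986 = -1/5500118800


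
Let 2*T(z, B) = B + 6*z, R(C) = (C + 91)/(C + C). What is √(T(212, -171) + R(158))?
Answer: √13762353/158 ≈ 23.480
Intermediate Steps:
R(C) = (91 + C)/(2*C) (R(C) = (91 + C)/((2*C)) = (91 + C)*(1/(2*C)) = (91 + C)/(2*C))
T(z, B) = B/2 + 3*z (T(z, B) = (B + 6*z)/2 = B/2 + 3*z)
√(T(212, -171) + R(158)) = √(((½)*(-171) + 3*212) + (½)*(91 + 158)/158) = √((-171/2 + 636) + (½)*(1/158)*249) = √(1101/2 + 249/316) = √(174207/316) = √13762353/158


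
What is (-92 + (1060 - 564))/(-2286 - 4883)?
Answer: -404/7169 ≈ -0.056354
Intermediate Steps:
(-92 + (1060 - 564))/(-2286 - 4883) = (-92 + 496)/(-7169) = 404*(-1/7169) = -404/7169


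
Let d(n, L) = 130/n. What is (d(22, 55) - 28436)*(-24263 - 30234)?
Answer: 17042901307/11 ≈ 1.5494e+9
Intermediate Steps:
(d(22, 55) - 28436)*(-24263 - 30234) = (130/22 - 28436)*(-24263 - 30234) = (130*(1/22) - 28436)*(-54497) = (65/11 - 28436)*(-54497) = -312731/11*(-54497) = 17042901307/11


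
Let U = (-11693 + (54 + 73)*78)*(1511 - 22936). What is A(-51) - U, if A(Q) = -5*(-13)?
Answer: -38286410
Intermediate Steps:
A(Q) = 65
U = 38286475 (U = (-11693 + 127*78)*(-21425) = (-11693 + 9906)*(-21425) = -1787*(-21425) = 38286475)
A(-51) - U = 65 - 1*38286475 = 65 - 38286475 = -38286410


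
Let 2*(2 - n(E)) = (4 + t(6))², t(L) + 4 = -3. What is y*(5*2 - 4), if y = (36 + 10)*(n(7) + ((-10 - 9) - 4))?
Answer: -7038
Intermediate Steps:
t(L) = -7 (t(L) = -4 - 3 = -7)
n(E) = -5/2 (n(E) = 2 - (4 - 7)²/2 = 2 - ½*(-3)² = 2 - ½*9 = 2 - 9/2 = -5/2)
y = -1173 (y = (36 + 10)*(-5/2 + ((-10 - 9) - 4)) = 46*(-5/2 + (-19 - 4)) = 46*(-5/2 - 23) = 46*(-51/2) = -1173)
y*(5*2 - 4) = -1173*(5*2 - 4) = -1173*(10 - 4) = -1173*6 = -7038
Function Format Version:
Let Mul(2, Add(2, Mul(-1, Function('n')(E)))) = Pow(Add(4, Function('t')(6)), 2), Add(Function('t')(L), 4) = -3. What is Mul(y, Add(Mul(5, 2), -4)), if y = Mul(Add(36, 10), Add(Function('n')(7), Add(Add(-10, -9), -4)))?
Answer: -7038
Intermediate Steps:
Function('t')(L) = -7 (Function('t')(L) = Add(-4, -3) = -7)
Function('n')(E) = Rational(-5, 2) (Function('n')(E) = Add(2, Mul(Rational(-1, 2), Pow(Add(4, -7), 2))) = Add(2, Mul(Rational(-1, 2), Pow(-3, 2))) = Add(2, Mul(Rational(-1, 2), 9)) = Add(2, Rational(-9, 2)) = Rational(-5, 2))
y = -1173 (y = Mul(Add(36, 10), Add(Rational(-5, 2), Add(Add(-10, -9), -4))) = Mul(46, Add(Rational(-5, 2), Add(-19, -4))) = Mul(46, Add(Rational(-5, 2), -23)) = Mul(46, Rational(-51, 2)) = -1173)
Mul(y, Add(Mul(5, 2), -4)) = Mul(-1173, Add(Mul(5, 2), -4)) = Mul(-1173, Add(10, -4)) = Mul(-1173, 6) = -7038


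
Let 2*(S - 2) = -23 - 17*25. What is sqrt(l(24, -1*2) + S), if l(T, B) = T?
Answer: 3*I*sqrt(22) ≈ 14.071*I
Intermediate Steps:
S = -222 (S = 2 + (-23 - 17*25)/2 = 2 + (-23 - 425)/2 = 2 + (1/2)*(-448) = 2 - 224 = -222)
sqrt(l(24, -1*2) + S) = sqrt(24 - 222) = sqrt(-198) = 3*I*sqrt(22)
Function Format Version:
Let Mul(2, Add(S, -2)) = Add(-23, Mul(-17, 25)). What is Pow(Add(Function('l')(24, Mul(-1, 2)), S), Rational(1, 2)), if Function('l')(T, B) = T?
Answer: Mul(3, I, Pow(22, Rational(1, 2))) ≈ Mul(14.071, I)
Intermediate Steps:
S = -222 (S = Add(2, Mul(Rational(1, 2), Add(-23, Mul(-17, 25)))) = Add(2, Mul(Rational(1, 2), Add(-23, -425))) = Add(2, Mul(Rational(1, 2), -448)) = Add(2, -224) = -222)
Pow(Add(Function('l')(24, Mul(-1, 2)), S), Rational(1, 2)) = Pow(Add(24, -222), Rational(1, 2)) = Pow(-198, Rational(1, 2)) = Mul(3, I, Pow(22, Rational(1, 2)))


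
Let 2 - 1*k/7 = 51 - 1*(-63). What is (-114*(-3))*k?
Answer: -268128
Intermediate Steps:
k = -784 (k = 14 - 7*(51 - 1*(-63)) = 14 - 7*(51 + 63) = 14 - 7*114 = 14 - 798 = -784)
(-114*(-3))*k = -114*(-3)*(-784) = 342*(-784) = -268128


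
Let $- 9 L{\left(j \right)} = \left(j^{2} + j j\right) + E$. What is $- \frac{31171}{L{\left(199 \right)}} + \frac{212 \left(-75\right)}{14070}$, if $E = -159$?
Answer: $\frac{89680001}{37071167} \approx 2.4191$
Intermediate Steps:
$L{\left(j \right)} = \frac{53}{3} - \frac{2 j^{2}}{9}$ ($L{\left(j \right)} = - \frac{\left(j^{2} + j j\right) - 159}{9} = - \frac{\left(j^{2} + j^{2}\right) - 159}{9} = - \frac{2 j^{2} - 159}{9} = - \frac{-159 + 2 j^{2}}{9} = \frac{53}{3} - \frac{2 j^{2}}{9}$)
$- \frac{31171}{L{\left(199 \right)}} + \frac{212 \left(-75\right)}{14070} = - \frac{31171}{\frac{53}{3} - \frac{2 \cdot 199^{2}}{9}} + \frac{212 \left(-75\right)}{14070} = - \frac{31171}{\frac{53}{3} - \frac{79202}{9}} - \frac{530}{469} = - \frac{31171}{- \frac{79043}{9}} - \frac{530}{469} = \left(-31171\right) \left(- \frac{9}{79043}\right) - \frac{530}{469} = \frac{280539}{79043} - \frac{530}{469} = \frac{89680001}{37071167}$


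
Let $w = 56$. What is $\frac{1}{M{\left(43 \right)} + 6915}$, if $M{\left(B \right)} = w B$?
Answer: $\frac{1}{9323} \approx 0.00010726$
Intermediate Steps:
$M{\left(B \right)} = 56 B$
$\frac{1}{M{\left(43 \right)} + 6915} = \frac{1}{56 \cdot 43 + 6915} = \frac{1}{2408 + 6915} = \frac{1}{9323}$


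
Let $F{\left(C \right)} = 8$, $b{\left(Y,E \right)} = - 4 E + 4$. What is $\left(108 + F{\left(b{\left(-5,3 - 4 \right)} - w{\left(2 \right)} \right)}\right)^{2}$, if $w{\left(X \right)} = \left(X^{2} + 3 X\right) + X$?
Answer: $13456$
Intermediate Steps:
$b{\left(Y,E \right)} = 4 - 4 E$
$w{\left(X \right)} = X^{2} + 4 X$
$\left(108 + F{\left(b{\left(-5,3 - 4 \right)} - w{\left(2 \right)} \right)}\right)^{2} = \left(108 + 8\right)^{2} = 116^{2} = 13456$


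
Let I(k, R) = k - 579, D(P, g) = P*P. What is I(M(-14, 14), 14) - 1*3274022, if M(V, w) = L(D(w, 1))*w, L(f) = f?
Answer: -3271857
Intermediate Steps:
D(P, g) = P²
M(V, w) = w³ (M(V, w) = w²*w = w³)
I(k, R) = -579 + k
I(M(-14, 14), 14) - 1*3274022 = (-579 + 14³) - 1*3274022 = (-579 + 2744) - 3274022 = 2165 - 3274022 = -3271857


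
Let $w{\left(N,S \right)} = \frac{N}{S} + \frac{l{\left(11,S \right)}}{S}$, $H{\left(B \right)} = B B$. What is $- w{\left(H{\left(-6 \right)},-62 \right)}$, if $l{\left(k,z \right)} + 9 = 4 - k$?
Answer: $\frac{10}{31} \approx 0.32258$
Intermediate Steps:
$H{\left(B \right)} = B^{2}$
$l{\left(k,z \right)} = -5 - k$ ($l{\left(k,z \right)} = -9 - \left(-4 + k\right) = -5 - k$)
$w{\left(N,S \right)} = - \frac{16}{S} + \frac{N}{S}$ ($w{\left(N,S \right)} = \frac{N}{S} + \frac{-5 - 11}{S} = \frac{N}{S} - \frac{16}{S} = - \frac{16}{S} + \frac{N}{S}$)
$- w{\left(H{\left(-6 \right)},-62 \right)} = - \frac{-16 + \left(-6\right)^{2}}{-62} = - \frac{\left(-1\right) \left(-16 + 36\right)}{62} = - \frac{\left(-1\right) 20}{62} = \left(-1\right) \left(- \frac{10}{31}\right) = \frac{10}{31}$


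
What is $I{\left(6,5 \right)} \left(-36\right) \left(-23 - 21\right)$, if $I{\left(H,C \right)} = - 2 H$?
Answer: $-19008$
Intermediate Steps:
$I{\left(6,5 \right)} \left(-36\right) \left(-23 - 21\right) = \left(-2\right) 6 \left(-36\right) \left(-23 - 21\right) = \left(-12\right) \left(-36\right) \left(-44\right) = 432 \left(-44\right) = -19008$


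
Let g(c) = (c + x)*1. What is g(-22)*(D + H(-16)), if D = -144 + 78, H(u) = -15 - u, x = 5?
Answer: 1105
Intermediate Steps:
g(c) = 5 + c (g(c) = (c + 5)*1 = (5 + c)*1 = 5 + c)
D = -66
g(-22)*(D + H(-16)) = (5 - 22)*(-66 + (-15 - 1*(-16))) = -17*(-66 + (-15 + 16)) = -17*(-66 + 1) = -17*(-65) = 1105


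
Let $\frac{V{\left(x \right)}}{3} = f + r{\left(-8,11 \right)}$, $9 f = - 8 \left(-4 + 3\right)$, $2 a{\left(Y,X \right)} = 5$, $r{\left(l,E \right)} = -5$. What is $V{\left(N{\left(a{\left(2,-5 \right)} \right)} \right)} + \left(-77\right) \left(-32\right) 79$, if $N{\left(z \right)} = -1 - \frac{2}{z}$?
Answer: $\frac{583931}{3} \approx 1.9464 \cdot 10^{5}$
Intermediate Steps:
$a{\left(Y,X \right)} = \frac{5}{2}$ ($a{\left(Y,X \right)} = \frac{1}{2} \cdot 5 = \frac{5}{2}$)
$f = \frac{8}{9}$ ($f = \frac{\left(-8\right) \left(-4 + 3\right)}{9} = \frac{\left(-8\right) \left(-1\right)}{9} = \frac{1}{9} \cdot 8 = \frac{8}{9} \approx 0.88889$)
$V{\left(x \right)} = - \frac{37}{3}$ ($V{\left(x \right)} = 3 \left(\frac{8}{9} - 5\right) = 3 \left(- \frac{37}{9}\right) = - \frac{37}{3}$)
$V{\left(N{\left(a{\left(2,-5 \right)} \right)} \right)} + \left(-77\right) \left(-32\right) 79 = - \frac{37}{3} + \left(-77\right) \left(-32\right) 79 = - \frac{37}{3} + 2464 \cdot 79 = - \frac{37}{3} + 194656 = \frac{583931}{3}$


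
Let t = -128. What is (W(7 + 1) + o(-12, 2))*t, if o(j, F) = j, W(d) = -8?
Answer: 2560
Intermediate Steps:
(W(7 + 1) + o(-12, 2))*t = (-8 - 12)*(-128) = -20*(-128) = 2560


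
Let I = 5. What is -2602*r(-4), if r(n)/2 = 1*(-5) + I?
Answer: 0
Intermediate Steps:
r(n) = 0 (r(n) = 2*(1*(-5) + 5) = 2*(-5 + 5) = 2*0 = 0)
-2602*r(-4) = -2602*0 = 0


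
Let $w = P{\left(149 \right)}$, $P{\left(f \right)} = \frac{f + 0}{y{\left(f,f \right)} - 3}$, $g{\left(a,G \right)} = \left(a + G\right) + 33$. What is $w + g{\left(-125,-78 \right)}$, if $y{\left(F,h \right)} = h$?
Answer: $- \frac{24671}{146} \approx -168.98$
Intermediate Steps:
$g{\left(a,G \right)} = 33 + G + a$ ($g{\left(a,G \right)} = \left(G + a\right) + 33 = 33 + G + a$)
$P{\left(f \right)} = \frac{f}{-3 + f}$ ($P{\left(f \right)} = \frac{f + 0}{f - 3} = \frac{f}{-3 + f}$)
$w = \frac{149}{146}$ ($w = \frac{149}{-3 + 149} = \frac{149}{146} \approx 1.0205$)
$w + g{\left(-125,-78 \right)} = \frac{149}{146} - 170 = - \frac{24671}{146}$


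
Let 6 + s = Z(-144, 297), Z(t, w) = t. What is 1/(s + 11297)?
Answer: 1/11147 ≈ 8.9710e-5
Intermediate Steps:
s = -150 (s = -6 - 144 = -150)
1/(s + 11297) = 1/(-150 + 11297) = 1/11147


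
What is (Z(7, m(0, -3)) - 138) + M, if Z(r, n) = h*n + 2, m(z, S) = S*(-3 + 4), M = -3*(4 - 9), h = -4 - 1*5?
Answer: -94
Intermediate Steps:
h = -9 (h = -4 - 5 = -9)
M = 15 (M = -3*(-5) = 15)
m(z, S) = S (m(z, S) = S*1 = S)
Z(r, n) = 2 - 9*n (Z(r, n) = -9*n + 2 = 2 - 9*n)
(Z(7, m(0, -3)) - 138) + M = ((2 - 9*(-3)) - 138) + 15 = ((2 + 27) - 138) + 15 = (29 - 138) + 15 = -109 + 15 = -94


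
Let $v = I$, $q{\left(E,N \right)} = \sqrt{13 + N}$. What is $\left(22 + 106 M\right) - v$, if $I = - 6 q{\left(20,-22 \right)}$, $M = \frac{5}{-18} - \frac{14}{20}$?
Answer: $- \frac{3674}{45} + 18 i \approx -81.644 + 18.0 i$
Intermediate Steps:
$M = - \frac{44}{45}$ ($M = 5 \left(- \frac{1}{18}\right) - \frac{7}{10} = - \frac{5}{18} - \frac{7}{10} = - \frac{44}{45} \approx -0.97778$)
$I = - 18 i$ ($I = - 6 \sqrt{13 - 22} = - 6 \sqrt{-9} = - 6 \cdot 3 i = - 18 i \approx - 18.0 i$)
$v = - 18 i \approx - 18.0 i$
$\left(22 + 106 M\right) - v = \left(22 + 106 \left(- \frac{44}{45}\right)\right) - - 18 i = \left(22 - \frac{4664}{45}\right) + 18 i = - \frac{3674}{45} + 18 i$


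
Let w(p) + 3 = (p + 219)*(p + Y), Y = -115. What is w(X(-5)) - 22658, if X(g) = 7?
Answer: -47069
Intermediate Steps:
w(p) = -3 + (-115 + p)*(219 + p) (w(p) = -3 + (p + 219)*(p - 115) = -3 + (219 + p)*(-115 + p) = -3 + (-115 + p)*(219 + p))
w(X(-5)) - 22658 = (-25188 + 7² + 104*7) - 22658 = (-25188 + 49 + 728) - 22658 = -24411 - 22658 = -47069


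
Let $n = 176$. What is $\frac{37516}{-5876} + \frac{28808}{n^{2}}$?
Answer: $- \frac{274563}{50336} \approx -5.4546$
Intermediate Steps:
$\frac{37516}{-5876} + \frac{28808}{n^{2}} = \frac{37516}{-5876} + \frac{28808}{176^{2}} = 37516 \left(- \frac{1}{5876}\right) + \frac{28808}{30976} = - \frac{83}{13} + 28808 \cdot \frac{1}{30976} = - \frac{83}{13} + \frac{3601}{3872} = - \frac{274563}{50336}$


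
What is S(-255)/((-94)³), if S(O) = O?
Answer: 255/830584 ≈ 0.00030701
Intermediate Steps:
S(-255)/((-94)³) = -255/((-94)³) = -255/(-830584) = -255*(-1/830584) = 255/830584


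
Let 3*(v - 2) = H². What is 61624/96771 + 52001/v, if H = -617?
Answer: 258768557/247249905 ≈ 1.0466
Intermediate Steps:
v = 380695/3 (v = 2 + (⅓)*(-617)² = 2 + (⅓)*380689 = 2 + 380689/3 = 380695/3 ≈ 1.2690e+5)
61624/96771 + 52001/v = 61624/96771 + 52001/(380695/3) = 61624*(1/96771) + 52001*(3/380695) = 61624/96771 + 1047/2555 = 258768557/247249905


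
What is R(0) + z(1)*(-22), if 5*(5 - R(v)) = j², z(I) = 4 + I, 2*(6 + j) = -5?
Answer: -2389/20 ≈ -119.45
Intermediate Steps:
j = -17/2 (j = -6 + (½)*(-5) = -6 - 5/2 = -17/2 ≈ -8.5000)
R(v) = -189/20 (R(v) = 5 - (-17/2)²/5 = 5 - ⅕*289/4 = 5 - 289/20 = -189/20)
R(0) + z(1)*(-22) = -189/20 + (4 + 1)*(-22) = -189/20 + 5*(-22) = -189/20 - 110 = -2389/20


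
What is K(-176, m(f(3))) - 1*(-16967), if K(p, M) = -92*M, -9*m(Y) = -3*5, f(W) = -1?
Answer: 50441/3 ≈ 16814.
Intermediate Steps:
m(Y) = 5/3 (m(Y) = -(-1)*5/3 = -⅑*(-15) = 5/3)
K(-176, m(f(3))) - 1*(-16967) = -92*5/3 - 1*(-16967) = -460/3 + 16967 = 50441/3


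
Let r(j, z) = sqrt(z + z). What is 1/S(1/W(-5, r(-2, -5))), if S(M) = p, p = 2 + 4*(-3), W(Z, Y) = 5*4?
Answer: -1/10 ≈ -0.10000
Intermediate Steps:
r(j, z) = sqrt(2)*sqrt(z) (r(j, z) = sqrt(2*z) = sqrt(2)*sqrt(z))
W(Z, Y) = 20
p = -10 (p = 2 - 12 = -10)
S(M) = -10
1/S(1/W(-5, r(-2, -5))) = 1/(-10) = -1/10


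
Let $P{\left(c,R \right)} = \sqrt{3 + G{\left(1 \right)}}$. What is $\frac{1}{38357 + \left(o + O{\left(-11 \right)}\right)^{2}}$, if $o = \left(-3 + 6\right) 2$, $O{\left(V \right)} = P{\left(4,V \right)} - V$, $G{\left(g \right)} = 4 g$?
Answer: $\frac{38653}{1494046317} - \frac{34 \sqrt{7}}{1494046317} \approx 2.5811 \cdot 10^{-5}$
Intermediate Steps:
$P{\left(c,R \right)} = \sqrt{7}$ ($P{\left(c,R \right)} = \sqrt{3 + 4 \cdot 1} = \sqrt{3 + 4} = \sqrt{7}$)
$O{\left(V \right)} = \sqrt{7} - V$
$o = 6$ ($o = 3 \cdot 2 = 6$)
$\frac{1}{38357 + \left(o + O{\left(-11 \right)}\right)^{2}} = \frac{1}{38357 + \left(6 + \left(\sqrt{7} - -11\right)\right)^{2}} = \frac{1}{38357 + \left(6 + \left(\sqrt{7} + 11\right)\right)^{2}} = \frac{1}{38357 + \left(6 + \left(11 + \sqrt{7}\right)\right)^{2}} = \frac{1}{38357 + \left(17 + \sqrt{7}\right)^{2}}$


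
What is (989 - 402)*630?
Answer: 369810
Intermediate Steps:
(989 - 402)*630 = 587*630 = 369810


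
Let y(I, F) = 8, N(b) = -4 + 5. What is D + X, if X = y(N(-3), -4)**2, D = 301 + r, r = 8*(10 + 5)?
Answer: 485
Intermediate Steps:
N(b) = 1
r = 120 (r = 8*15 = 120)
D = 421 (D = 301 + 120 = 421)
X = 64 (X = 8**2 = 64)
D + X = 421 + 64 = 485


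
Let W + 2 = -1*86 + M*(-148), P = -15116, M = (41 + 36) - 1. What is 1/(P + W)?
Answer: -1/26452 ≈ -3.7804e-5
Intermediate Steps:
M = 76 (M = 77 - 1 = 76)
W = -11336 (W = -2 + (-1*86 + 76*(-148)) = -2 + (-86 - 11248) = -2 - 11334 = -11336)
1/(P + W) = 1/(-15116 - 11336) = 1/(-26452) = -1/26452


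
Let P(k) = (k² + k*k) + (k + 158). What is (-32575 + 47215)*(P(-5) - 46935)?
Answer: -684156480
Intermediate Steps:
P(k) = 158 + k + 2*k² (P(k) = (k² + k²) + (158 + k) = 2*k² + (158 + k) = 158 + k + 2*k²)
(-32575 + 47215)*(P(-5) - 46935) = (-32575 + 47215)*((158 - 5 + 2*(-5)²) - 46935) = 14640*((158 - 5 + 2*25) - 46935) = 14640*((158 - 5 + 50) - 46935) = 14640*(203 - 46935) = 14640*(-46732) = -684156480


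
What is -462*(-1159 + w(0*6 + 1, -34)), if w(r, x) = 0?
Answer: 535458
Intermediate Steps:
-462*(-1159 + w(0*6 + 1, -34)) = -462*(-1159 + 0) = -462*(-1159) = 535458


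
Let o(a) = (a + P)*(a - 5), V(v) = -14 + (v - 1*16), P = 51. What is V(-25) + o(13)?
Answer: 457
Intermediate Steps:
V(v) = -30 + v (V(v) = -14 + (v - 16) = -14 + (-16 + v) = -30 + v)
o(a) = (-5 + a)*(51 + a) (o(a) = (a + 51)*(a - 5) = (51 + a)*(-5 + a) = (-5 + a)*(51 + a))
V(-25) + o(13) = (-30 - 25) + (-255 + 13**2 + 46*13) = -55 + (-255 + 169 + 598) = -55 + 512 = 457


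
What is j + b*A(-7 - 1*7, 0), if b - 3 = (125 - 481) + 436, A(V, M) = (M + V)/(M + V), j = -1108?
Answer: -1025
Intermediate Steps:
A(V, M) = 1
b = 83 (b = 3 + ((125 - 481) + 436) = 3 + (-356 + 436) = 3 + 80 = 83)
j + b*A(-7 - 1*7, 0) = -1108 + 83*1 = -1108 + 83 = -1025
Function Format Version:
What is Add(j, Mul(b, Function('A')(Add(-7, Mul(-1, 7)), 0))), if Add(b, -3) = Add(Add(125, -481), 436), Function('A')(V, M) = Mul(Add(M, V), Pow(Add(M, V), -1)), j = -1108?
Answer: -1025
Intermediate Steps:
Function('A')(V, M) = 1
b = 83 (b = Add(3, Add(Add(125, -481), 436)) = Add(3, Add(-356, 436)) = Add(3, 80) = 83)
Add(j, Mul(b, Function('A')(Add(-7, Mul(-1, 7)), 0))) = Add(-1108, Mul(83, 1)) = Add(-1108, 83) = -1025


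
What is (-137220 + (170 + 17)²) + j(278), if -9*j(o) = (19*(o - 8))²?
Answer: -3026351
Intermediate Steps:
j(o) = -(-152 + 19*o)²/9 (j(o) = -361*(o - 8)²/9 = -361*(-8 + o)²/9 = -(-152 + 19*o)²/9)
(-137220 + (170 + 17)²) + j(278) = (-137220 + (170 + 17)²) - 361*(-8 + 278)²/9 = (-137220 + 187²) - 361/9*270² = (-137220 + 34969) - 361/9*72900 = -102251 - 2924100 = -3026351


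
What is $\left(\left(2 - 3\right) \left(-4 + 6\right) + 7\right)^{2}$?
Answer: $25$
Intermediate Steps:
$\left(\left(2 - 3\right) \left(-4 + 6\right) + 7\right)^{2} = \left(\left(-1\right) 2 + 7\right)^{2} = \left(-2 + 7\right)^{2} = 5^{2} = 25$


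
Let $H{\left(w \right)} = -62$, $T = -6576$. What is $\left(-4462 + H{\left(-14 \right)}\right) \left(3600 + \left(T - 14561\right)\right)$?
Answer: $79337388$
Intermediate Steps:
$\left(-4462 + H{\left(-14 \right)}\right) \left(3600 + \left(T - 14561\right)\right) = \left(-4462 - 62\right) \left(3600 - 21137\right) = - 4524 \left(3600 - 21137\right) = \left(-4524\right) \left(-17537\right) = 79337388$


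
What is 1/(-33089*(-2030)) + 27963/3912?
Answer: 1920545449/268682680 ≈ 7.1480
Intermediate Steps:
1/(-33089*(-2030)) + 27963/3912 = -1/33089*(-1/2030) + 27963*(1/3912) = 1/67170670 + 9321/1304 = 1920545449/268682680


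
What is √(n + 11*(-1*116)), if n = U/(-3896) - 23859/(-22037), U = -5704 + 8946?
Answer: I*√587744060516494799/21464038 ≈ 35.718*I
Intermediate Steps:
U = 3242
n = 10755355/42928076 (n = 3242/(-3896) - 23859/(-22037) = 3242*(-1/3896) - 23859*(-1/22037) = -1621/1948 + 23859/22037 = 10755355/42928076 ≈ 0.25054)
√(n + 11*(-1*116)) = √(10755355/42928076 + 11*(-1*116)) = √(10755355/42928076 + 11*(-116)) = √(10755355/42928076 - 1276) = √(-54765469621/42928076) = I*√587744060516494799/21464038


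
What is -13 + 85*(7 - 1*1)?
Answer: 497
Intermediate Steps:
-13 + 85*(7 - 1*1) = -13 + 85*(7 - 1) = -13 + 85*6 = -13 + 510 = 497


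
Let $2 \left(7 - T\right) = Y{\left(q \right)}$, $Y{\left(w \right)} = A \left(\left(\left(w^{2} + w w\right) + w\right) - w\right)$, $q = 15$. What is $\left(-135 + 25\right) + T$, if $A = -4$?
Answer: $797$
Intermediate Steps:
$Y{\left(w \right)} = - 8 w^{2}$ ($Y{\left(w \right)} = - 4 \left(\left(\left(w^{2} + w w\right) + w\right) - w\right) = - 4 \left(\left(\left(w^{2} + w^{2}\right) + w\right) - w\right) = - 4 \left(\left(2 w^{2} + w\right) - w\right) = - 4 \left(\left(w + 2 w^{2}\right) - w\right) = - 4 \cdot 2 w^{2} = - 8 w^{2}$)
$T = 907$ ($T = 7 - \frac{\left(-8\right) 15^{2}}{2} = 7 - \frac{\left(-8\right) 225}{2} = 7 - -900 = 7 + 900 = 907$)
$\left(-135 + 25\right) + T = \left(-135 + 25\right) + 907 = -110 + 907 = 797$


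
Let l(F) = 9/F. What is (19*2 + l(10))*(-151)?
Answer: -58739/10 ≈ -5873.9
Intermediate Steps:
(19*2 + l(10))*(-151) = (19*2 + 9/10)*(-151) = (38 + 9*(⅒))*(-151) = (38 + 9/10)*(-151) = (389/10)*(-151) = -58739/10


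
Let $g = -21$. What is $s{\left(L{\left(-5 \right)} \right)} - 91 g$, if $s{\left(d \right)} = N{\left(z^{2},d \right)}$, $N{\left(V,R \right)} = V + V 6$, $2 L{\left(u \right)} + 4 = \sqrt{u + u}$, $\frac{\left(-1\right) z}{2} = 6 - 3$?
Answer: $2163$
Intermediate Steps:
$z = -6$ ($z = - 2 \left(6 - 3\right) = \left(-2\right) 3 = -6$)
$L{\left(u \right)} = -2 + \frac{\sqrt{2} \sqrt{u}}{2}$ ($L{\left(u \right)} = -2 + \frac{\sqrt{u + u}}{2} = -2 + \frac{\sqrt{2 u}}{2} = -2 + \frac{\sqrt{2} \sqrt{u}}{2}$)
$N{\left(V,R \right)} = 7 V$ ($N{\left(V,R \right)} = V + 6 V = 7 V$)
$s{\left(d \right)} = 252$ ($s{\left(d \right)} = 7 \left(-6\right)^{2} = 7 \cdot 36 = 252$)
$s{\left(L{\left(-5 \right)} \right)} - 91 g = 252 - -1911 = 252 + 1911 = 2163$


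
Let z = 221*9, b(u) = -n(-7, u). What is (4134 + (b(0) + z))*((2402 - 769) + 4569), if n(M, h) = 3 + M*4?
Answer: 38129896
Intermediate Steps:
n(M, h) = 3 + 4*M
b(u) = 25 (b(u) = -(3 + 4*(-7)) = -(3 - 28) = -1*(-25) = 25)
z = 1989
(4134 + (b(0) + z))*((2402 - 769) + 4569) = (4134 + (25 + 1989))*((2402 - 769) + 4569) = (4134 + 2014)*(1633 + 4569) = 6148*6202 = 38129896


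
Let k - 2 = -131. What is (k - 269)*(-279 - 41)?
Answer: 127360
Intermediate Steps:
k = -129 (k = 2 - 131 = -129)
(k - 269)*(-279 - 41) = (-129 - 269)*(-279 - 41) = -398*(-320) = 127360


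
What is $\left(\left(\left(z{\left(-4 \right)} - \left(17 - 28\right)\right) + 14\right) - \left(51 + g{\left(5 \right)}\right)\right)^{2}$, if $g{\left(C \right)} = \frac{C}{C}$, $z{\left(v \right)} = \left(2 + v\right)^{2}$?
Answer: $529$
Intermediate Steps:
$g{\left(C \right)} = 1$
$\left(\left(\left(z{\left(-4 \right)} - \left(17 - 28\right)\right) + 14\right) - \left(51 + g{\left(5 \right)}\right)\right)^{2} = \left(\left(\left(\left(2 - 4\right)^{2} - \left(17 - 28\right)\right) + 14\right) + \left(5 \left(-11\right) + \left(4 - 1\right)\right)\right)^{2} = \left(\left(\left(\left(-2\right)^{2} - -11\right) + 14\right) + \left(-55 + \left(4 - 1\right)\right)\right)^{2} = \left(\left(\left(4 + 11\right) + 14\right) + \left(-55 + 3\right)\right)^{2} = \left(\left(15 + 14\right) - 52\right)^{2} = \left(29 - 52\right)^{2} = \left(-23\right)^{2} = 529$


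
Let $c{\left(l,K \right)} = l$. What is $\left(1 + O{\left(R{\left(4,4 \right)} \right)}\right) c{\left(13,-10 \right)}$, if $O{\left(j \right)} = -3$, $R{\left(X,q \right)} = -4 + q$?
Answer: $-26$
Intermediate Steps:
$\left(1 + O{\left(R{\left(4,4 \right)} \right)}\right) c{\left(13,-10 \right)} = \left(1 - 3\right) 13 = \left(-2\right) 13 = -26$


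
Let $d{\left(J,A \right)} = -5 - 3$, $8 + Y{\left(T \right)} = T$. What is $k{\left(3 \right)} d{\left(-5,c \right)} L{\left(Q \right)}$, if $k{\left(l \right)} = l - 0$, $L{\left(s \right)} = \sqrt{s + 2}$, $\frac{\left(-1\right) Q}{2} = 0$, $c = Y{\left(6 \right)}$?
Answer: $- 24 \sqrt{2} \approx -33.941$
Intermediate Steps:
$Y{\left(T \right)} = -8 + T$
$c = -2$ ($c = -8 + 6 = -2$)
$d{\left(J,A \right)} = -8$
$Q = 0$ ($Q = \left(-2\right) 0 = 0$)
$L{\left(s \right)} = \sqrt{2 + s}$
$k{\left(l \right)} = l$ ($k{\left(l \right)} = l + 0 = l$)
$k{\left(3 \right)} d{\left(-5,c \right)} L{\left(Q \right)} = 3 \left(-8\right) \sqrt{2 + 0} = - 24 \sqrt{2}$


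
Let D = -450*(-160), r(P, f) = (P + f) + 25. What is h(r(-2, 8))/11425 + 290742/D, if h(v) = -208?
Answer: 22045009/5484000 ≈ 4.0199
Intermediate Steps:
r(P, f) = 25 + P + f
D = 72000
h(r(-2, 8))/11425 + 290742/D = -208/11425 + 290742/72000 = -208*1/11425 + 290742*(1/72000) = -208/11425 + 48457/12000 = 22045009/5484000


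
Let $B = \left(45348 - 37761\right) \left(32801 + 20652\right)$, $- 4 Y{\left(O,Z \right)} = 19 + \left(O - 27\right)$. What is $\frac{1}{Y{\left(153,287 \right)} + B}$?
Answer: $\frac{4}{1622191499} \approx 2.4658 \cdot 10^{-9}$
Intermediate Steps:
$Y{\left(O,Z \right)} = 2 - \frac{O}{4}$ ($Y{\left(O,Z \right)} = - \frac{19 + \left(O - 27\right)}{4} = - \frac{19 + \left(-27 + O\right)}{4} = - \frac{-8 + O}{4} = 2 - \frac{O}{4}$)
$B = 405547911$ ($B = 7587 \cdot 53453 = 405547911$)
$\frac{1}{Y{\left(153,287 \right)} + B} = \frac{1}{\left(2 - \frac{153}{4}\right) + 405547911} = \frac{1}{- \frac{145}{4} + 405547911} = \frac{1}{\frac{1622191499}{4}} = \frac{4}{1622191499}$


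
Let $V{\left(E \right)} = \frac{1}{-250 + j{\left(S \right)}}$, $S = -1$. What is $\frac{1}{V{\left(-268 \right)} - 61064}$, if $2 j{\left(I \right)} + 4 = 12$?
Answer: $- \frac{246}{15021745} \approx -1.6376 \cdot 10^{-5}$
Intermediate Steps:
$j{\left(I \right)} = 4$ ($j{\left(I \right)} = -2 + \frac{1}{2} \cdot 12 = -2 + 6 = 4$)
$V{\left(E \right)} = - \frac{1}{246}$ ($V{\left(E \right)} = \frac{1}{-250 + 4} = \frac{1}{-246} = - \frac{1}{246}$)
$\frac{1}{V{\left(-268 \right)} - 61064} = \frac{1}{- \frac{1}{246} - 61064} = \frac{1}{- \frac{15021745}{246}} = - \frac{246}{15021745}$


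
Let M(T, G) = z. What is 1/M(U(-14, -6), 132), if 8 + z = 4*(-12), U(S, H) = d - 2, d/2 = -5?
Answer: -1/56 ≈ -0.017857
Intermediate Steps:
d = -10 (d = 2*(-5) = -10)
U(S, H) = -12 (U(S, H) = -10 - 2 = -12)
z = -56 (z = -8 + 4*(-12) = -8 - 48 = -56)
M(T, G) = -56
1/M(U(-14, -6), 132) = 1/(-56) = -1/56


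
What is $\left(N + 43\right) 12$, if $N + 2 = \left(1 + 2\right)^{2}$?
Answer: $600$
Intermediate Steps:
$N = 7$ ($N = -2 + \left(1 + 2\right)^{2} = -2 + 3^{2} = -2 + 9 = 7$)
$\left(N + 43\right) 12 = \left(7 + 43\right) 12 = 50 \cdot 12 = 600$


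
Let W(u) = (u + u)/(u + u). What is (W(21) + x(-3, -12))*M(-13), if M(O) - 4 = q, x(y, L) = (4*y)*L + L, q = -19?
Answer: -1995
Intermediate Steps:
x(y, L) = L + 4*L*y (x(y, L) = 4*L*y + L = L + 4*L*y)
M(O) = -15 (M(O) = 4 - 19 = -15)
W(u) = 1 (W(u) = (2*u)/((2*u)) = (2*u)*(1/(2*u)) = 1)
(W(21) + x(-3, -12))*M(-13) = (1 - 12*(1 + 4*(-3)))*(-15) = (1 - 12*(1 - 12))*(-15) = (1 - 12*(-11))*(-15) = (1 + 132)*(-15) = 133*(-15) = -1995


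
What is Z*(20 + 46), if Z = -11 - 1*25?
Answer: -2376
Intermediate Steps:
Z = -36 (Z = -11 - 25 = -36)
Z*(20 + 46) = -36*(20 + 46) = -36*66 = -2376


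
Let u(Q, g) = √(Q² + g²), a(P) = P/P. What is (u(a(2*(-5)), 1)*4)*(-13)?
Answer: -52*√2 ≈ -73.539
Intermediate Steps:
a(P) = 1
(u(a(2*(-5)), 1)*4)*(-13) = (√(1² + 1²)*4)*(-13) = (√(1 + 1)*4)*(-13) = (√2*4)*(-13) = (4*√2)*(-13) = -52*√2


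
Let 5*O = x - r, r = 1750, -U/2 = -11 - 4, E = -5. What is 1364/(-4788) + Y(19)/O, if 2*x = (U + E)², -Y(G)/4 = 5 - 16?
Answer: -301411/688275 ≈ -0.43792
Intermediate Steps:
U = 30 (U = -2*(-11 - 4) = -2*(-15) = 30)
Y(G) = 44 (Y(G) = -4*(5 - 16) = -4*(-11) = 44)
x = 625/2 (x = (30 - 5)²/2 = (½)*25² = (½)*625 = 625/2 ≈ 312.50)
O = -575/2 (O = (625/2 - 1*1750)/5 = (625/2 - 1750)/5 = (⅕)*(-2875/2) = -575/2 ≈ -287.50)
1364/(-4788) + Y(19)/O = 1364/(-4788) + 44/(-575/2) = 1364*(-1/4788) + 44*(-2/575) = -341/1197 - 88/575 = -301411/688275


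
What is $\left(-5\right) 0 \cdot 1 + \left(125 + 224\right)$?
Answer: $349$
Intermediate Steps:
$\left(-5\right) 0 \cdot 1 + \left(125 + 224\right) = 0 \cdot 1 + 349 = 0 + 349 = 349$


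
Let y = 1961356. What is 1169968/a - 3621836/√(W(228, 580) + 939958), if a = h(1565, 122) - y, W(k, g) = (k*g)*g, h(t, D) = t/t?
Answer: -1169968/1961355 - 1810918*√77639158/38819579 ≈ -411.64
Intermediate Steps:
h(t, D) = 1
W(k, g) = k*g² (W(k, g) = (g*k)*g = k*g²)
a = -1961355 (a = 1 - 1*1961356 = 1 - 1961356 = -1961355)
1169968/a - 3621836/√(W(228, 580) + 939958) = 1169968/(-1961355) - 3621836/√(228*580² + 939958) = 1169968*(-1/1961355) - 3621836/√(228*336400 + 939958) = -1169968/1961355 - 3621836/√(76699200 + 939958) = -1169968/1961355 - 3621836*√77639158/77639158 = -1169968/1961355 - 1810918*√77639158/38819579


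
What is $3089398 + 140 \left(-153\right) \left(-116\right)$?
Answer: $5574118$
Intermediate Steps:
$3089398 + 140 \left(-153\right) \left(-116\right) = 3089398 - -2484720 = 3089398 + 2484720 = 5574118$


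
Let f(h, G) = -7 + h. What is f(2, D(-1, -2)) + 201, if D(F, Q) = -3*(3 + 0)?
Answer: 196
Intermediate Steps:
D(F, Q) = -9 (D(F, Q) = -3*3 = -9)
f(2, D(-1, -2)) + 201 = (-7 + 2) + 201 = -5 + 201 = 196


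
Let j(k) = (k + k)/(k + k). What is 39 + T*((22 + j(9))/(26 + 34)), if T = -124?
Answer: -128/15 ≈ -8.5333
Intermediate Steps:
j(k) = 1 (j(k) = (2*k)/((2*k)) = (2*k)*(1/(2*k)) = 1)
39 + T*((22 + j(9))/(26 + 34)) = 39 - 124*(22 + 1)/(26 + 34) = 39 - 2852/60 = 39 - 124*23/60 = 39 - 713/15 = -128/15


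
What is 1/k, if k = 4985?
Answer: 1/4985 ≈ 0.00020060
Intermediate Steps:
1/k = 1/4985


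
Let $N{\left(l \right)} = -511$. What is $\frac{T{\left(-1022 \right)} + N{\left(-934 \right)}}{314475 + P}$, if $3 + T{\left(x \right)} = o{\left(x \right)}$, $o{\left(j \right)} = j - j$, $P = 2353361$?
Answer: $- \frac{257}{1333918} \approx -0.00019267$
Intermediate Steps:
$o{\left(j \right)} = 0$
$T{\left(x \right)} = -3$ ($T{\left(x \right)} = -3 + 0 = -3$)
$\frac{T{\left(-1022 \right)} + N{\left(-934 \right)}}{314475 + P} = \frac{-3 - 511}{314475 + 2353361} = - \frac{514}{2667836} = \left(-514\right) \frac{1}{2667836} = - \frac{257}{1333918}$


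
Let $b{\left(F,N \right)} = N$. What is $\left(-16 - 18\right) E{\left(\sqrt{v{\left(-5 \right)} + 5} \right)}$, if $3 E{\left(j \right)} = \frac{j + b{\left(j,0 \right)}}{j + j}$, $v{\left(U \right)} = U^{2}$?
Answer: $- \frac{17}{3} \approx -5.6667$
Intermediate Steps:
$E{\left(j \right)} = \frac{1}{6}$ ($E{\left(j \right)} = \frac{\left(j + 0\right) \frac{1}{j + j}}{3} = \frac{j \frac{1}{2 j}}{3} = \frac{1}{3} \cdot \frac{1}{2} = \frac{1}{6}$)
$\left(-16 - 18\right) E{\left(\sqrt{v{\left(-5 \right)} + 5} \right)} = \left(-16 - 18\right) \frac{1}{6} = \left(-34\right) \frac{1}{6} = - \frac{17}{3}$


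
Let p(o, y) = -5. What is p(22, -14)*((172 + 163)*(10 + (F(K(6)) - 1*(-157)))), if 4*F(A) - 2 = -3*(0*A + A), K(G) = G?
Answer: -273025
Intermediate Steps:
F(A) = ½ - 3*A/4 (F(A) = ½ + (-3*(0*A + A))/4 = ½ + (-3*(0 + A))/4 = ½ + (-3*A)/4 = ½ - 3*A/4)
p(22, -14)*((172 + 163)*(10 + (F(K(6)) - 1*(-157)))) = -5*(172 + 163)*(10 + ((½ - ¾*6) - 1*(-157))) = -1675*(10 + ((½ - 9/2) + 157)) = -1675*(10 + (-4 + 157)) = -1675*(10 + 153) = -1675*163 = -5*54605 = -273025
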